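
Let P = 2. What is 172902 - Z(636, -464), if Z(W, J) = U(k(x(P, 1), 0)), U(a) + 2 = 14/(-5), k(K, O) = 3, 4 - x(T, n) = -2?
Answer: 864534/5 ≈ 1.7291e+5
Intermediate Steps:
x(T, n) = 6 (x(T, n) = 4 - 1*(-2) = 4 + 2 = 6)
U(a) = -24/5 (U(a) = -2 + 14/(-5) = -2 + 14*(-⅕) = -2 - 14/5 = -24/5)
Z(W, J) = -24/5
172902 - Z(636, -464) = 172902 - 1*(-24/5) = 172902 + 24/5 = 864534/5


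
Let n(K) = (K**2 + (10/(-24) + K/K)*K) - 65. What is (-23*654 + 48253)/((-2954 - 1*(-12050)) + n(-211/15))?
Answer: 29889900/8298599 ≈ 3.6018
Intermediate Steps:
n(K) = -65 + K**2 + 7*K/12 (n(K) = (K**2 + (10*(-1/24) + 1)*K) - 65 = (K**2 + (-5/12 + 1)*K) - 65 = (K**2 + 7*K/12) - 65 = -65 + K**2 + 7*K/12)
(-23*654 + 48253)/((-2954 - 1*(-12050)) + n(-211/15)) = (-23*654 + 48253)/((-2954 - 1*(-12050)) + (-65 + (-211/15)**2 + 7*(-211/15)/12)) = (-15042 + 48253)/((-2954 + 12050) + (-65 + (-211*1/15)**2 + 7*(-211*1/15)/12)) = 33211/(9096 + (-65 + (-211/15)**2 + (7/12)*(-211/15))) = 33211/(9096 + (-65 + 44521/225 - 1477/180)) = 33211/(9096 + 112199/900) = 33211/(8298599/900) = 33211*(900/8298599) = 29889900/8298599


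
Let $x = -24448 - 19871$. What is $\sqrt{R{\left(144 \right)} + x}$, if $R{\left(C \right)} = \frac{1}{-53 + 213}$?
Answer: $\frac{i \sqrt{70910390}}{40} \approx 210.52 i$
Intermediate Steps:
$x = -44319$
$R{\left(C \right)} = \frac{1}{160}$
$\sqrt{R{\left(144 \right)} + x} = \sqrt{\frac{1}{160} - 44319} = \sqrt{- \frac{7091039}{160}} = \frac{i \sqrt{70910390}}{40}$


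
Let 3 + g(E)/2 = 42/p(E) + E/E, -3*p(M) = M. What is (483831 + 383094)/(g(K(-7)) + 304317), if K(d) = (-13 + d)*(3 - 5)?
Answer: 8669250/3043067 ≈ 2.8489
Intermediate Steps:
K(d) = 26 - 2*d (K(d) = (-13 + d)*(-2) = 26 - 2*d)
p(M) = -M/3
g(E) = -4 - 252/E (g(E) = -6 + 2*(42/((-E/3)) + E/E) = -6 + 2*(42*(-3/E) + 1) = -6 + 2*(-126/E + 1) = -6 + 2*(1 - 126/E) = -6 + (2 - 252/E) = -4 - 252/E)
(483831 + 383094)/(g(K(-7)) + 304317) = (483831 + 383094)/((-4 - 252/(26 - 2*(-7))) + 304317) = 866925/((-4 - 252/(26 + 14)) + 304317) = 866925/((-4 - 252/40) + 304317) = 866925/((-4 - 252*1/40) + 304317) = 866925/((-4 - 63/10) + 304317) = 866925/(-103/10 + 304317) = 866925/(3043067/10) = 866925*(10/3043067) = 8669250/3043067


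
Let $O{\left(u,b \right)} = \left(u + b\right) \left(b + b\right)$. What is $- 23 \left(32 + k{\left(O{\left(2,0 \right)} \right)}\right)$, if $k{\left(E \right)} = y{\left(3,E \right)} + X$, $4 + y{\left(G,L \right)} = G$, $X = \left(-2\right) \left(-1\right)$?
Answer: $-759$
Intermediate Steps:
$X = 2$
$y{\left(G,L \right)} = -4 + G$
$O{\left(u,b \right)} = 2 b \left(b + u\right)$ ($O{\left(u,b \right)} = \left(b + u\right) 2 b = 2 b \left(b + u\right)$)
$k{\left(E \right)} = 1$ ($k{\left(E \right)} = \left(-4 + 3\right) + 2 = -1 + 2 = 1$)
$- 23 \left(32 + k{\left(O{\left(2,0 \right)} \right)}\right) = - 23 \left(32 + 1\right) = \left(-23\right) 33 = -759$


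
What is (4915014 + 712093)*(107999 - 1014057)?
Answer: -5098485314206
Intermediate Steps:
(4915014 + 712093)*(107999 - 1014057) = 5627107*(-906058) = -5098485314206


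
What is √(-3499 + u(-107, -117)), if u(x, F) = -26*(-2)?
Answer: 3*I*√383 ≈ 58.711*I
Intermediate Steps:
u(x, F) = 52
√(-3499 + u(-107, -117)) = √(-3499 + 52) = √(-3447) = 3*I*√383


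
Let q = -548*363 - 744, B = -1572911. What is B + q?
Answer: -1772579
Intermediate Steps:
q = -199668 (q = -198924 - 744 = -199668)
B + q = -1572911 - 199668 = -1772579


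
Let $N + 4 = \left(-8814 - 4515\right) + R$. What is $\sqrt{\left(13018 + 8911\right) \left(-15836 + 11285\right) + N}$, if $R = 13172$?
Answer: $64 i \sqrt{24365} \approx 9990.0 i$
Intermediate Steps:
$N = -161$ ($N = -4 + \left(\left(-8814 - 4515\right) + 13172\right) = -4 + \left(-13329 + 13172\right) = -4 - 157 = -161$)
$\sqrt{\left(13018 + 8911\right) \left(-15836 + 11285\right) + N} = \sqrt{\left(13018 + 8911\right) \left(-15836 + 11285\right) - 161} = \sqrt{21929 \left(-4551\right) - 161} = \sqrt{-99798879 - 161} = \sqrt{-99799040} = 64 i \sqrt{24365}$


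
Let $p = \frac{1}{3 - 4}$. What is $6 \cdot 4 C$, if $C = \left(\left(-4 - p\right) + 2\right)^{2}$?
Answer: $24$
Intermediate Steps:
$p = -1$ ($p = \frac{1}{-1} = -1$)
$C = 1$ ($C = \left(\left(-4 - -1\right) + 2\right)^{2} = \left(\left(-4 + 1\right) + 2\right)^{2} = \left(-3 + 2\right)^{2} = \left(-1\right)^{2} = 1$)
$6 \cdot 4 C = 6 \cdot 4 \cdot 1 = 24 \cdot 1 = 24$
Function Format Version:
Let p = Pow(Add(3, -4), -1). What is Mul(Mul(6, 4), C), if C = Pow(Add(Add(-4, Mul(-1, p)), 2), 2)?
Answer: 24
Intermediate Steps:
p = -1 (p = Pow(-1, -1) = -1)
C = 1 (C = Pow(Add(Add(-4, Mul(-1, -1)), 2), 2) = Pow(Add(Add(-4, 1), 2), 2) = Pow(Add(-3, 2), 2) = Pow(-1, 2) = 1)
Mul(Mul(6, 4), C) = Mul(Mul(6, 4), 1) = Mul(24, 1) = 24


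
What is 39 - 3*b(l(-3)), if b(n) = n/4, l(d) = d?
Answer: 165/4 ≈ 41.250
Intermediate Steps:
b(n) = n/4 (b(n) = n*(¼) = n/4)
39 - 3*b(l(-3)) = 39 - 3*(-3)/4 = 39 - 3*(-¾) = 39 + 9/4 = 165/4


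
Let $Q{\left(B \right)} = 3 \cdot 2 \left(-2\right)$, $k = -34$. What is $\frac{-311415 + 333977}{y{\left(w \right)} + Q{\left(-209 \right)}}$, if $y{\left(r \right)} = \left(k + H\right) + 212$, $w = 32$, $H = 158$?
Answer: $\frac{11281}{162} \approx 69.636$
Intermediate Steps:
$Q{\left(B \right)} = -12$ ($Q{\left(B \right)} = 6 \left(-2\right) = -12$)
$y{\left(r \right)} = 336$ ($y{\left(r \right)} = \left(-34 + 158\right) + 212 = 124 + 212 = 336$)
$\frac{-311415 + 333977}{y{\left(w \right)} + Q{\left(-209 \right)}} = \frac{-311415 + 333977}{336 - 12} = \frac{22562}{324} = 22562 \cdot \frac{1}{324} = \frac{11281}{162}$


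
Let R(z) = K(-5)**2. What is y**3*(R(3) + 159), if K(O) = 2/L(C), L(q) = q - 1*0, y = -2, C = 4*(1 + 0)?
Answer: -1274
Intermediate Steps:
C = 4 (C = 4*1 = 4)
L(q) = q (L(q) = q + 0 = q)
K(O) = 1/2 (K(O) = 2/4 = 2*(1/4) = 1/2)
R(z) = 1/4 (R(z) = (1/2)**2 = 1/4)
y**3*(R(3) + 159) = (-2)**3*(1/4 + 159) = -8*637/4 = -1274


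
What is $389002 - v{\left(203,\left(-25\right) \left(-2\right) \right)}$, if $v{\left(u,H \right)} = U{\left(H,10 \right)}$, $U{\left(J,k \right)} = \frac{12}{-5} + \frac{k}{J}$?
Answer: $\frac{1945021}{5} \approx 3.89 \cdot 10^{5}$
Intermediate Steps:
$U{\left(J,k \right)} = - \frac{12}{5} + \frac{k}{J}$ ($U{\left(J,k \right)} = 12 \left(- \frac{1}{5}\right) + \frac{k}{J} = - \frac{12}{5} + \frac{k}{J}$)
$v{\left(u,H \right)} = - \frac{12}{5} + \frac{10}{H}$
$389002 - v{\left(203,\left(-25\right) \left(-2\right) \right)} = 389002 - \left(- \frac{12}{5} + \frac{10}{\left(-25\right) \left(-2\right)}\right) = 389002 - \left(- \frac{12}{5} + \frac{10}{50}\right) = 389002 - \left(- \frac{12}{5} + 10 \cdot \frac{1}{50}\right) = 389002 - \left(- \frac{12}{5} + \frac{1}{5}\right) = 389002 - - \frac{11}{5} = 389002 + \frac{11}{5} = \frac{1945021}{5}$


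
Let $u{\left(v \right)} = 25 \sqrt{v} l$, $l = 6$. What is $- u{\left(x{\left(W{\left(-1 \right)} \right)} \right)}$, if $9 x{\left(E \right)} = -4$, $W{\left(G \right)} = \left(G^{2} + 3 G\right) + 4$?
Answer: $- 100 i \approx - 100.0 i$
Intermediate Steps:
$W{\left(G \right)} = 4 + G^{2} + 3 G$
$x{\left(E \right)} = - \frac{4}{9}$ ($x{\left(E \right)} = \frac{1}{9} \left(-4\right) = - \frac{4}{9}$)
$u{\left(v \right)} = 150 \sqrt{v}$ ($u{\left(v \right)} = 25 \sqrt{v} 6 = 150 \sqrt{v}$)
$- u{\left(x{\left(W{\left(-1 \right)} \right)} \right)} = - 150 \sqrt{- \frac{4}{9}} = - 150 \frac{2 i}{3} = - 100 i$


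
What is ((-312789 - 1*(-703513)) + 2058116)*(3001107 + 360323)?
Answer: 8231604241200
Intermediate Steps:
((-312789 - 1*(-703513)) + 2058116)*(3001107 + 360323) = ((-312789 + 703513) + 2058116)*3361430 = (390724 + 2058116)*3361430 = 2448840*3361430 = 8231604241200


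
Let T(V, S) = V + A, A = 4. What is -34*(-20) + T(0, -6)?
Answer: 684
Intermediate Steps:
T(V, S) = 4 + V (T(V, S) = V + 4 = 4 + V)
-34*(-20) + T(0, -6) = -34*(-20) + (4 + 0) = 680 + 4 = 684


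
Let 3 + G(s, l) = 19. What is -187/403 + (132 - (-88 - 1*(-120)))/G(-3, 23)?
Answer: 9327/1612 ≈ 5.7860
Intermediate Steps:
G(s, l) = 16 (G(s, l) = -3 + 19 = 16)
-187/403 + (132 - (-88 - 1*(-120)))/G(-3, 23) = -187/403 + (132 - (-88 - 1*(-120)))/16 = -187*1/403 + (132 - (-88 + 120))*(1/16) = -187/403 + (132 - 1*32)*(1/16) = -187/403 + (132 - 32)*(1/16) = -187/403 + 100*(1/16) = -187/403 + 25/4 = 9327/1612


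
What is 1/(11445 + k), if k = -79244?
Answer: -1/67799 ≈ -1.4749e-5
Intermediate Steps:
1/(11445 + k) = 1/(11445 - 79244) = 1/(-67799) = -1/67799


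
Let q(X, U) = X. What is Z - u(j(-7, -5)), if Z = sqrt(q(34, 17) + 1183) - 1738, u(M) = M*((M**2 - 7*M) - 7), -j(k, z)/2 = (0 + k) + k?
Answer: -18006 + sqrt(1217) ≈ -17971.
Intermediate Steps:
j(k, z) = -4*k (j(k, z) = -2*((0 + k) + k) = -2*(k + k) = -4*k)
u(M) = M*(-7 + M**2 - 7*M)
Z = -1738 + sqrt(1217) (Z = sqrt(34 + 1183) - 1738 = sqrt(1217) - 1738 = -1738 + sqrt(1217) ≈ -1703.1)
Z - u(j(-7, -5)) = (-1738 + sqrt(1217)) - (-4*(-7))*(-7 + (-4*(-7))**2 - (-28)*(-7)) = (-1738 + sqrt(1217)) - 28*(-7 + 28**2 - 7*28) = (-1738 + sqrt(1217)) - 28*(-7 + 784 - 196) = (-1738 + sqrt(1217)) - 28*581 = (-1738 + sqrt(1217)) - 1*16268 = (-1738 + sqrt(1217)) - 16268 = -18006 + sqrt(1217)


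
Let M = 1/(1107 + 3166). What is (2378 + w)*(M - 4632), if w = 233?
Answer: -51678308885/4273 ≈ -1.2094e+7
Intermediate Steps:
M = 1/4273 ≈ 0.00023403
(2378 + w)*(M - 4632) = (2378 + 233)*(1/4273 - 4632) = 2611*(-19792535/4273) = -51678308885/4273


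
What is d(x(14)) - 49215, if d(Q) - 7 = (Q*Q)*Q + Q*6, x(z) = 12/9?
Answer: -1328336/27 ≈ -49198.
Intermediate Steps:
x(z) = 4/3 (x(z) = 12*(⅑) = 4/3)
d(Q) = 7 + Q³ + 6*Q (d(Q) = 7 + ((Q*Q)*Q + Q*6) = 7 + (Q²*Q + 6*Q) = 7 + (Q³ + 6*Q) = 7 + Q³ + 6*Q)
d(x(14)) - 49215 = (7 + (4/3)³ + 6*(4/3)) - 49215 = (7 + 64/27 + 8) - 49215 = 469/27 - 49215 = -1328336/27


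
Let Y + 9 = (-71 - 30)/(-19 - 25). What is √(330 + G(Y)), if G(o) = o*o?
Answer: √725905/44 ≈ 19.364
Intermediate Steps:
Y = -295/44 (Y = -9 + (-71 - 30)/(-19 - 25) = -9 - 101/(-44) = -9 - 101*(-1/44) = -9 + 101/44 = -295/44 ≈ -6.7045)
G(o) = o²
√(330 + G(Y)) = √(330 + (-295/44)²) = √(330 + 87025/1936) = √(725905/1936) = √725905/44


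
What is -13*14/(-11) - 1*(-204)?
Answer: 2426/11 ≈ 220.55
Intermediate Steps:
-13*14/(-11) - 1*(-204) = -182*(-1/11) + 204 = 182/11 + 204 = 2426/11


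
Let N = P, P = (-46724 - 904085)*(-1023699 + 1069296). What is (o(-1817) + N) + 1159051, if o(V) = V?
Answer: -43352880739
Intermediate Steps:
P = -43354037973 (P = -950809*45597 = -43354037973)
N = -43354037973
(o(-1817) + N) + 1159051 = (-1817 - 43354037973) + 1159051 = -43354039790 + 1159051 = -43352880739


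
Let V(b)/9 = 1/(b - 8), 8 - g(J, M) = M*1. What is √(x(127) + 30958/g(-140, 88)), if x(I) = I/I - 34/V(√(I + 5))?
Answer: √(-1280710 - 27200*√33)/60 ≈ 19.979*I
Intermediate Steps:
g(J, M) = 8 - M
V(b) = 9/(-8 + b) (V(b) = 9/(b - 8) = 9/(-8 + b))
x(I) = 281/9 - 34*√(5 + I)/9 (x(I) = I/I - (-272/9 + 34*√(I + 5)/9) = 1 - (-272/9 + 34*√(5 + I)/9) = 1 - 34*(-8/9 + √(5 + I)/9) = 1 + (272/9 - 34*√(5 + I)/9) = 281/9 - 34*√(5 + I)/9)
√(x(127) + 30958/g(-140, 88)) = √((281/9 - 34*√(5 + 127)/9) + 30958/(8 - 1*88)) = √((281/9 - 68*√33/9) + 30958/(8 - 88)) = √((281/9 - 68*√33/9) + 30958/(-80)) = √((281/9 - 68*√33/9) + 30958*(-1/80)) = √((281/9 - 68*√33/9) - 15479/40) = √(-128071/360 - 68*√33/9)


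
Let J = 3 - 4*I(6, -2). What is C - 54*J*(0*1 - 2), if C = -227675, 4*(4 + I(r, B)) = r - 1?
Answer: -226163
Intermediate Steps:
I(r, B) = -17/4 + r/4 (I(r, B) = -4 + (r - 1)/4 = -4 + (-1 + r)/4 = -4 + (-¼ + r/4) = -17/4 + r/4)
J = 14 (J = 3 - 4*(-17/4 + (¼)*6) = 3 - 4*(-17/4 + 3/2) = 3 - 4*(-11/4) = 3 + 11 = 14)
C - 54*J*(0*1 - 2) = -227675 - 54*14*(0*1 - 2) = -227675 - 756*(0 - 2) = -227675 - 756*(-2) = -227675 - 1*(-1512) = -227675 + 1512 = -226163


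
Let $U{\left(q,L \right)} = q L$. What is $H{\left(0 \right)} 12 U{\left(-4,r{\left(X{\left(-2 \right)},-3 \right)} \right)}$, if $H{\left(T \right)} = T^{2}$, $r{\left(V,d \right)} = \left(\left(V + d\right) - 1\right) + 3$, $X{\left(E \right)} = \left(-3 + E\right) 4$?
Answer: $0$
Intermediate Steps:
$X{\left(E \right)} = -12 + 4 E$
$r{\left(V,d \right)} = 2 + V + d$ ($r{\left(V,d \right)} = \left(-1 + V + d\right) + 3 = 2 + V + d$)
$U{\left(q,L \right)} = L q$
$H{\left(0 \right)} 12 U{\left(-4,r{\left(X{\left(-2 \right)},-3 \right)} \right)} = 0^{2} \cdot 12 \left(2 + \left(-12 + 4 \left(-2\right)\right) - 3\right) \left(-4\right) = 0 \cdot 12 \left(2 - 20 - 3\right) \left(-4\right) = 0 \left(2 - 20 - 3\right) \left(-4\right) = 0 \left(\left(-21\right) \left(-4\right)\right) = 0 \cdot 84 = 0$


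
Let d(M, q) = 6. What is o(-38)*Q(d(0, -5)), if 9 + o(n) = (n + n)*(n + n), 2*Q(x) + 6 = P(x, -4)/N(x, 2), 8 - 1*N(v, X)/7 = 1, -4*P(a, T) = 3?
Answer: -6799293/392 ≈ -17345.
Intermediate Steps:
P(a, T) = -¾ (P(a, T) = -¼*3 = -¾)
N(v, X) = 49 (N(v, X) = 56 - 7*1 = 56 - 7 = 49)
Q(x) = -1179/392 (Q(x) = -3 + (-¾/49)/2 = -3 + (-¾*1/49)/2 = -3 + (½)*(-3/196) = -3 - 3/392 = -1179/392)
o(n) = -9 + 4*n² (o(n) = -9 + (n + n)*(n + n) = -9 + (2*n)*(2*n) = -9 + 4*n²)
o(-38)*Q(d(0, -5)) = (-9 + 4*(-38)²)*(-1179/392) = (-9 + 4*1444)*(-1179/392) = (-9 + 5776)*(-1179/392) = 5767*(-1179/392) = -6799293/392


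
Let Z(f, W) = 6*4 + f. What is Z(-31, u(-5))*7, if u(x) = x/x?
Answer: -49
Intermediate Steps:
u(x) = 1
Z(f, W) = 24 + f
Z(-31, u(-5))*7 = (24 - 31)*7 = -7*7 = -49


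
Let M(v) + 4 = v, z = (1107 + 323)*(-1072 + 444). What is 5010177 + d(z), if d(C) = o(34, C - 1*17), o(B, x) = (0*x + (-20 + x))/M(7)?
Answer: 4710818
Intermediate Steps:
z = -898040 (z = 1430*(-628) = -898040)
M(v) = -4 + v
o(B, x) = -20/3 + x/3 (o(B, x) = (0*x + (-20 + x))/(-4 + 7) = (0 + (-20 + x))/3 = (-20 + x)*(1/3) = -20/3 + x/3)
d(C) = -37/3 + C/3 (d(C) = -20/3 + (C - 1*17)/3 = -20/3 + (C - 17)/3 = -20/3 + (-17 + C)/3 = -20/3 + (-17/3 + C/3) = -37/3 + C/3)
5010177 + d(z) = 5010177 + (-37/3 + (1/3)*(-898040)) = 5010177 + (-37/3 - 898040/3) = 5010177 - 299359 = 4710818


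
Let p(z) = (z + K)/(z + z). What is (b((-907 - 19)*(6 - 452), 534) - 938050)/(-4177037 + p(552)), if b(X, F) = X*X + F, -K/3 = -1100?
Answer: -15691957782000/384287083 ≈ -40834.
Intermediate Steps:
K = 3300 (K = -3*(-1100) = 3300)
p(z) = (3300 + z)/(2*z) (p(z) = (z + 3300)/(z + z) = (3300 + z)/((2*z)) = (3300 + z)*(1/(2*z)) = (3300 + z)/(2*z))
b(X, F) = F + X² (b(X, F) = X² + F = F + X²)
(b((-907 - 19)*(6 - 452), 534) - 938050)/(-4177037 + p(552)) = ((534 + ((-907 - 19)*(6 - 452))²) - 938050)/(-4177037 + (½)*(3300 + 552)/552) = ((534 + (-926*(-446))²) - 938050)/(-4177037 + (½)*(1/552)*3852) = ((534 + 412996²) - 938050)/(-4177037 + 321/92) = ((534 + 170565696016) - 938050)/(-384287083/92) = (170565696550 - 938050)*(-92/384287083) = 170564758500*(-92/384287083) = -15691957782000/384287083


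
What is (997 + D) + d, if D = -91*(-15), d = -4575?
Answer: -2213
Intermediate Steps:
D = 1365
(997 + D) + d = (997 + 1365) - 4575 = 2362 - 4575 = -2213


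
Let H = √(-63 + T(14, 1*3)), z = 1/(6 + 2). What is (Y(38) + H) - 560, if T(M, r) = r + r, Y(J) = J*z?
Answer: -2221/4 + I*√57 ≈ -555.25 + 7.5498*I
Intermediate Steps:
z = ⅛ (z = 1/8 = ⅛ ≈ 0.12500)
Y(J) = J/8 (Y(J) = J*(⅛) = J/8)
T(M, r) = 2*r
H = I*√57 (H = √(-63 + 2*(1*3)) = √(-63 + 2*3) = √(-63 + 6) = √(-57) = I*√57 ≈ 7.5498*I)
(Y(38) + H) - 560 = ((⅛)*38 + I*√57) - 560 = (19/4 + I*√57) - 560 = -2221/4 + I*√57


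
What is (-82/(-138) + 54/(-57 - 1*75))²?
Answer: 78961/2304324 ≈ 0.034266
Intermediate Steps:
(-82/(-138) + 54/(-57 - 1*75))² = (-82*(-1/138) + 54/(-57 - 75))² = (41/69 + 54/(-132))² = (41/69 + 54*(-1/132))² = (41/69 - 9/22)² = (281/1518)² = 78961/2304324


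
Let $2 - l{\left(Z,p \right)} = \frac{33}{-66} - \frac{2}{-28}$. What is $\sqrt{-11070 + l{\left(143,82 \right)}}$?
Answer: $\frac{i \sqrt{542311}}{7} \approx 105.2 i$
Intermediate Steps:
$l{\left(Z,p \right)} = \frac{17}{7}$ ($l{\left(Z,p \right)} = 2 - \left(\frac{33}{-66} - \frac{2}{-28}\right) = 2 - \left(33 \left(- \frac{1}{66}\right) - - \frac{1}{14}\right) = 2 - \left(- \frac{1}{2} + \frac{1}{14}\right) = 2 - - \frac{3}{7} = 2 + \frac{3}{7} = \frac{17}{7}$)
$\sqrt{-11070 + l{\left(143,82 \right)}} = \sqrt{-11070 + \frac{17}{7}} = \sqrt{- \frac{77473}{7}} = \frac{i \sqrt{542311}}{7}$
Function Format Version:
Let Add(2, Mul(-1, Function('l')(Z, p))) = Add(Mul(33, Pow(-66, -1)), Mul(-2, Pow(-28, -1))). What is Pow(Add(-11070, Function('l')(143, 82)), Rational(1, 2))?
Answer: Mul(Rational(1, 7), I, Pow(542311, Rational(1, 2))) ≈ Mul(105.20, I)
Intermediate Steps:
Function('l')(Z, p) = Rational(17, 7) (Function('l')(Z, p) = Add(2, Mul(-1, Add(Mul(33, Pow(-66, -1)), Mul(-2, Pow(-28, -1))))) = Add(2, Mul(-1, Add(Mul(33, Rational(-1, 66)), Mul(-2, Rational(-1, 28))))) = Add(2, Mul(-1, Add(Rational(-1, 2), Rational(1, 14)))) = Add(2, Mul(-1, Rational(-3, 7))) = Add(2, Rational(3, 7)) = Rational(17, 7))
Pow(Add(-11070, Function('l')(143, 82)), Rational(1, 2)) = Pow(Add(-11070, Rational(17, 7)), Rational(1, 2)) = Pow(Rational(-77473, 7), Rational(1, 2)) = Mul(Rational(1, 7), I, Pow(542311, Rational(1, 2)))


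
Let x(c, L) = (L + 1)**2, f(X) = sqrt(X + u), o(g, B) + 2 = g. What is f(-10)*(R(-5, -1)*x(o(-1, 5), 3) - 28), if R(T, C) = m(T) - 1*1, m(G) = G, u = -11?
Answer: -124*I*sqrt(21) ≈ -568.24*I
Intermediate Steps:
o(g, B) = -2 + g
R(T, C) = -1 + T (R(T, C) = T - 1*1 = T - 1 = -1 + T)
f(X) = sqrt(-11 + X) (f(X) = sqrt(X - 11) = sqrt(-11 + X))
x(c, L) = (1 + L)**2
f(-10)*(R(-5, -1)*x(o(-1, 5), 3) - 28) = sqrt(-11 - 10)*((-1 - 5)*(1 + 3)**2 - 28) = sqrt(-21)*(-6*4**2 - 28) = (I*sqrt(21))*(-6*16 - 28) = (I*sqrt(21))*(-96 - 28) = (I*sqrt(21))*(-124) = -124*I*sqrt(21)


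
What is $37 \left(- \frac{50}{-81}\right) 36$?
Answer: $\frac{7400}{9} \approx 822.22$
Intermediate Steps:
$37 \left(- \frac{50}{-81}\right) 36 = 37 \left(\left(-50\right) \left(- \frac{1}{81}\right)\right) 36 = 37 \cdot \frac{50}{81} \cdot 36 = \frac{1850}{81} \cdot 36 = \frac{7400}{9}$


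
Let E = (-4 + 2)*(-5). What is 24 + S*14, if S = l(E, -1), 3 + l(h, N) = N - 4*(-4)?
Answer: 192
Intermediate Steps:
E = 10 (E = -2*(-5) = 10)
l(h, N) = 13 + N (l(h, N) = -3 + (N - 4*(-4)) = -3 + (N + 16) = -3 + (16 + N) = 13 + N)
S = 12 (S = 13 - 1 = 12)
24 + S*14 = 24 + 12*14 = 24 + 168 = 192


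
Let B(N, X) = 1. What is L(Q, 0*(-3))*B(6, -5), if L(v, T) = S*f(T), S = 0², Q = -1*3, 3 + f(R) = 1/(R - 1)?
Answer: 0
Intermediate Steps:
f(R) = -3 + 1/(-1 + R) (f(R) = -3 + 1/(R - 1) = -3 + 1/(-1 + R))
Q = -3
S = 0
L(v, T) = 0 (L(v, T) = 0*((4 - 3*T)/(-1 + T)) = 0)
L(Q, 0*(-3))*B(6, -5) = 0*1 = 0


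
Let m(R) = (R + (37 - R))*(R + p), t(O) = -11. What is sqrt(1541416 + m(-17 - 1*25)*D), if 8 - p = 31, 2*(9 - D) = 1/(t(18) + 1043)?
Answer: sqrt(404648457621)/516 ≈ 1232.8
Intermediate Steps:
D = 18575/2064 (D = 9 - 1/(2*(-11 + 1043)) = 9 - 1/2/1032 = 9 - 1/2*1/1032 = 9 - 1/2064 = 18575/2064 ≈ 8.9995)
p = -23 (p = 8 - 1*31 = 8 - 31 = -23)
m(R) = -851 + 37*R (m(R) = (R + (37 - R))*(R - 23) = 37*(-23 + R) = -851 + 37*R)
sqrt(1541416 + m(-17 - 1*25)*D) = sqrt(1541416 + (-851 + 37*(-17 - 1*25))*(18575/2064)) = sqrt(1541416 + (-851 + 37*(-17 - 25))*(18575/2064)) = sqrt(1541416 + (-851 + 37*(-42))*(18575/2064)) = sqrt(1541416 + (-851 - 1554)*(18575/2064)) = sqrt(1541416 - 2405*18575/2064) = sqrt(1541416 - 44672875/2064) = sqrt(3136809749/2064) = sqrt(404648457621)/516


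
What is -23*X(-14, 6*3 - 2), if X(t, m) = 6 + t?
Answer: 184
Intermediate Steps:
-23*X(-14, 6*3 - 2) = -23*(6 - 14) = -23*(-8) = 184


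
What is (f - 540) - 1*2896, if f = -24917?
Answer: -28353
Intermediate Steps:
(f - 540) - 1*2896 = (-24917 - 540) - 1*2896 = -25457 - 2896 = -28353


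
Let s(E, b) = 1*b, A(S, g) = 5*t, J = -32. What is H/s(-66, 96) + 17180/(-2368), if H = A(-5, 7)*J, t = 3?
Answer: -7255/592 ≈ -12.255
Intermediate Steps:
A(S, g) = 15 (A(S, g) = 5*3 = 15)
s(E, b) = b
H = -480 (H = 15*(-32) = -480)
H/s(-66, 96) + 17180/(-2368) = -480/96 + 17180/(-2368) = -480*1/96 + 17180*(-1/2368) = -5 - 4295/592 = -7255/592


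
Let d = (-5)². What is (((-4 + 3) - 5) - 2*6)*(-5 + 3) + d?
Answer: 61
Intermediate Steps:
d = 25
(((-4 + 3) - 5) - 2*6)*(-5 + 3) + d = (((-4 + 3) - 5) - 2*6)*(-5 + 3) + 25 = ((-1 - 5) - 12)*(-2) + 25 = (-6 - 12)*(-2) + 25 = -18*(-2) + 25 = 36 + 25 = 61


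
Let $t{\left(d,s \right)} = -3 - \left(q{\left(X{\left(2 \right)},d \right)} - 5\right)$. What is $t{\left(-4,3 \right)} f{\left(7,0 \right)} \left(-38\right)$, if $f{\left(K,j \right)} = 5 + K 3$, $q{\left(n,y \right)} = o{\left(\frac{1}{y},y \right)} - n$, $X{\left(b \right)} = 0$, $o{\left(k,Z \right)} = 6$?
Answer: $3952$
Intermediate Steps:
$q{\left(n,y \right)} = 6 - n$
$f{\left(K,j \right)} = 5 + 3 K$
$t{\left(d,s \right)} = -4$ ($t{\left(d,s \right)} = -3 - \left(\left(6 - 0\right) - 5\right) = -3 - \left(\left(6 + 0\right) - 5\right) = -3 - \left(6 - 5\right) = -3 - 1 = -4$)
$t{\left(-4,3 \right)} f{\left(7,0 \right)} \left(-38\right) = - 4 \left(5 + 3 \cdot 7\right) \left(-38\right) = - 4 \left(5 + 21\right) \left(-38\right) = \left(-4\right) 26 \left(-38\right) = \left(-104\right) \left(-38\right) = 3952$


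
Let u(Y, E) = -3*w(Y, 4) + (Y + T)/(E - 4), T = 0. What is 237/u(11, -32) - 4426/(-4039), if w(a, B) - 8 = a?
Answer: -25329910/8332457 ≈ -3.0399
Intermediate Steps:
w(a, B) = 8 + a
u(Y, E) = -24 - 3*Y + Y/(-4 + E) (u(Y, E) = -3*(8 + Y) + (Y + 0)/(E - 4) = (-24 - 3*Y) + Y/(-4 + E) = -24 - 3*Y + Y/(-4 + E))
237/u(11, -32) - 4426/(-4039) = 237/(((96 + 13*11 - 3*(-32)*(8 + 11))/(-4 - 32))) - 4426/(-4039) = 237/(((96 + 143 - 3*(-32)*19)/(-36))) - 4426*(-1/4039) = 237/((-(96 + 143 + 1824)/36)) + 4426/4039 = 237/((-1/36*2063)) + 4426/4039 = 237/(-2063/36) + 4426/4039 = 237*(-36/2063) + 4426/4039 = -8532/2063 + 4426/4039 = -25329910/8332457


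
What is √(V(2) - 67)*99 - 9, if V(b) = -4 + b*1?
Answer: -9 + 99*I*√69 ≈ -9.0 + 822.36*I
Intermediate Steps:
V(b) = -4 + b
√(V(2) - 67)*99 - 9 = √((-4 + 2) - 67)*99 - 9 = √(-2 - 67)*99 - 9 = √(-69)*99 - 9 = (I*√69)*99 - 9 = 99*I*√69 - 9 = -9 + 99*I*√69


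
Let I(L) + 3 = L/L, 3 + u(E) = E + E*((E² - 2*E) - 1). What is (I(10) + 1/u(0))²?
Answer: 49/9 ≈ 5.4444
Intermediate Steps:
u(E) = -3 + E + E*(-1 + E² - 2*E) (u(E) = -3 + (E + E*((E² - 2*E) - 1)) = -3 + (E + E*(-1 + E² - 2*E)) = -3 + E + E*(-1 + E² - 2*E))
I(L) = -2 (I(L) = -3 + L/L = -3 + 1 = -2)
(I(10) + 1/u(0))² = (-2 + 1/(-3 + 0³ - 2*0²))² = (-2 + 1/(-3 + 0 - 2*0))² = (-2 + 1/(-3 + 0 + 0))² = (-2 + 1/(-3))² = (-2 - ⅓)² = (-7/3)² = 49/9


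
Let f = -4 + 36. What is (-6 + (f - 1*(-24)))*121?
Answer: 6050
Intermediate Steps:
f = 32
(-6 + (f - 1*(-24)))*121 = (-6 + (32 - 1*(-24)))*121 = (-6 + (32 + 24))*121 = (-6 + 56)*121 = 50*121 = 6050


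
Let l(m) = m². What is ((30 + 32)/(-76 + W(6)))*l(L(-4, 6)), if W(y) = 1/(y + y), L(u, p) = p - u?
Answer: -74400/911 ≈ -81.668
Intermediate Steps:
W(y) = 1/(2*y)
((30 + 32)/(-76 + W(6)))*l(L(-4, 6)) = ((30 + 32)/(-76 + (½)/6))*(6 - 1*(-4))² = (62/(-76 + (½)*(⅙)))*(6 + 4)² = (62/(-76 + 1/12))*10² = (62/(-911/12))*100 = (62*(-12/911))*100 = -744/911*100 = -74400/911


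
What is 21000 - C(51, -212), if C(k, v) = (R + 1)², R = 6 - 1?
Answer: 20964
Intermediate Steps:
R = 5
C(k, v) = 36 (C(k, v) = (5 + 1)² = 6² = 36)
21000 - C(51, -212) = 21000 - 1*36 = 21000 - 36 = 20964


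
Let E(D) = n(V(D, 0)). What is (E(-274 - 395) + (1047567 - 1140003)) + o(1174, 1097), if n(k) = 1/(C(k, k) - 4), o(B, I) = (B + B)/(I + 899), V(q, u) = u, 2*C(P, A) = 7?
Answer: -46125975/499 ≈ -92437.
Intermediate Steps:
C(P, A) = 7/2 (C(P, A) = (½)*7 = 7/2)
o(B, I) = 2*B/(899 + I) (o(B, I) = (2*B)/(899 + I) = 2*B/(899 + I))
n(k) = -2 (n(k) = 1/(7/2 - 4) = 1/(-½) = -2)
E(D) = -2
(E(-274 - 395) + (1047567 - 1140003)) + o(1174, 1097) = (-2 + (1047567 - 1140003)) + 2*1174/(899 + 1097) = (-2 - 92436) + 2*1174/1996 = -92438 + 2*1174*(1/1996) = -92438 + 587/499 = -46125975/499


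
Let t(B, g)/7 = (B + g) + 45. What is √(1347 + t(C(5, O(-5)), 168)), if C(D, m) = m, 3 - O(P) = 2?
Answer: √2845 ≈ 53.339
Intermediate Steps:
O(P) = 1 (O(P) = 3 - 1*2 = 3 - 2 = 1)
t(B, g) = 315 + 7*B + 7*g (t(B, g) = 7*((B + g) + 45) = 7*(45 + B + g) = 315 + 7*B + 7*g)
√(1347 + t(C(5, O(-5)), 168)) = √(1347 + (315 + 7*1 + 7*168)) = √(1347 + (315 + 7 + 1176)) = √(1347 + 1498) = √2845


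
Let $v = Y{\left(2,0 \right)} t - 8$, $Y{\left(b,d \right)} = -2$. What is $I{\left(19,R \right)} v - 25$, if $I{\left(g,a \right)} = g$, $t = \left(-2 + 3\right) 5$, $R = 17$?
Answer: $-367$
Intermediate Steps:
$t = 5$ ($t = 1 \cdot 5 = 5$)
$v = -18$ ($v = \left(-2\right) 5 - 8 = -10 - 8 = -18$)
$I{\left(19,R \right)} v - 25 = 19 \left(-18\right) - 25 = -342 - 25 = -367$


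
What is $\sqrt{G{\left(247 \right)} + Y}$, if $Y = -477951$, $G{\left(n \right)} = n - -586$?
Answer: $i \sqrt{477118} \approx 690.74 i$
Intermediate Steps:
$G{\left(n \right)} = 586 + n$ ($G{\left(n \right)} = n + 586 = 586 + n$)
$\sqrt{G{\left(247 \right)} + Y} = \sqrt{\left(586 + 247\right) - 477951} = \sqrt{833 - 477951} = \sqrt{-477118} = i \sqrt{477118}$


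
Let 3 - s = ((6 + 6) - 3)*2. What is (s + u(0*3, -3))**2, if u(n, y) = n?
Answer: 225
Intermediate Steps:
s = -15 (s = 3 - ((6 + 6) - 3)*2 = 3 - (12 - 3)*2 = 3 - 9*2 = 3 - 1*18 = 3 - 18 = -15)
(s + u(0*3, -3))**2 = (-15 + 0*3)**2 = (-15 + 0)**2 = (-15)**2 = 225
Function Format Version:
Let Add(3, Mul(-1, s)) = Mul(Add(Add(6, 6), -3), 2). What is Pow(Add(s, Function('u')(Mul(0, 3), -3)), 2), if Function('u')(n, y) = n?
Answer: 225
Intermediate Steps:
s = -15 (s = Add(3, Mul(-1, Mul(Add(Add(6, 6), -3), 2))) = Add(3, Mul(-1, Mul(Add(12, -3), 2))) = Add(3, Mul(-1, Mul(9, 2))) = Add(3, Mul(-1, 18)) = Add(3, -18) = -15)
Pow(Add(s, Function('u')(Mul(0, 3), -3)), 2) = Pow(Add(-15, Mul(0, 3)), 2) = Pow(Add(-15, 0), 2) = Pow(-15, 2) = 225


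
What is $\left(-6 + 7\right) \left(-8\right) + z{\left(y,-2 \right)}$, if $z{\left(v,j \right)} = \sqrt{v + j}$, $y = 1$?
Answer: $-8 + i \approx -8.0 + 1.0 i$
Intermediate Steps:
$z{\left(v,j \right)} = \sqrt{j + v}$
$\left(-6 + 7\right) \left(-8\right) + z{\left(y,-2 \right)} = \left(-6 + 7\right) \left(-8\right) + \sqrt{-2 + 1} = 1 \left(-8\right) + \sqrt{-1} = -8 + i$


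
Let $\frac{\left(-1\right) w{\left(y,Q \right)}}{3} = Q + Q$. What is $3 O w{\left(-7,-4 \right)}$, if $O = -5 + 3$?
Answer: $-144$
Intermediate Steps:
$O = -2$
$w{\left(y,Q \right)} = - 6 Q$ ($w{\left(y,Q \right)} = - 3 \left(Q + Q\right) = - 3 \cdot 2 Q = - 6 Q$)
$3 O w{\left(-7,-4 \right)} = 3 \left(-2\right) \left(\left(-6\right) \left(-4\right)\right) = \left(-6\right) 24 = -144$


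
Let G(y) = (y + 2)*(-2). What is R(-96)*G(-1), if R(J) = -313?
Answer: 626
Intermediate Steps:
G(y) = -4 - 2*y (G(y) = (2 + y)*(-2) = -4 - 2*y)
R(-96)*G(-1) = -313*(-4 - 2*(-1)) = -313*(-4 + 2) = -313*(-2) = 626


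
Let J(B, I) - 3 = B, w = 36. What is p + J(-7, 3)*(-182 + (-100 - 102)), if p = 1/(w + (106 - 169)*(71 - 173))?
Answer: 9925633/6462 ≈ 1536.0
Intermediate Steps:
J(B, I) = 3 + B
p = 1/6462 (p = 1/(36 + (106 - 169)*(71 - 173)) = 1/(36 - 63*(-102)) = 1/(36 + 6426) = 1/6462 ≈ 0.00015475)
p + J(-7, 3)*(-182 + (-100 - 102)) = 1/6462 + (3 - 7)*(-182 + (-100 - 102)) = 1/6462 - 4*(-182 - 202) = 1/6462 - 4*(-384) = 1/6462 + 1536 = 9925633/6462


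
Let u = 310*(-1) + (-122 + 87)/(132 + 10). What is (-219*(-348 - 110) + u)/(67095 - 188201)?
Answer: -14198829/17197052 ≈ -0.82565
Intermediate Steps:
u = -44055/142 (u = -310 - 35/142 = -44055/142 ≈ -310.25)
(-219*(-348 - 110) + u)/(67095 - 188201) = (-219*(-348 - 110) - 44055/142)/(67095 - 188201) = (-219*(-458) - 44055/142)/(-121106) = (100302 - 44055/142)*(-1/121106) = (14198829/142)*(-1/121106) = -14198829/17197052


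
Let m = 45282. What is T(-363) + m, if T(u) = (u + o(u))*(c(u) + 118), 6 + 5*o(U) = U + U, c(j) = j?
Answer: 170085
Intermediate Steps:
o(U) = -6/5 + 2*U/5 (o(U) = -6/5 + (U + U)/5 = -6/5 + (2*U)/5 = -6/5 + 2*U/5)
T(u) = (118 + u)*(-6/5 + 7*u/5) (T(u) = (u + (-6/5 + 2*u/5))*(u + 118) = (-6/5 + 7*u/5)*(118 + u) = (118 + u)*(-6/5 + 7*u/5))
T(-363) + m = (-708/5 + 164*(-363) + (7/5)*(-363)**2) + 45282 = (-708/5 - 59532 + (7/5)*131769) + 45282 = (-708/5 - 59532 + 922383/5) + 45282 = 124803 + 45282 = 170085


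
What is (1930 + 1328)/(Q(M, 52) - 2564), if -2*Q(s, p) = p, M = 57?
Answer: -1629/1295 ≈ -1.2579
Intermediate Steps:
Q(s, p) = -p/2
(1930 + 1328)/(Q(M, 52) - 2564) = (1930 + 1328)/(-1/2*52 - 2564) = 3258/(-26 - 2564) = 3258/(-2590) = 3258*(-1/2590) = -1629/1295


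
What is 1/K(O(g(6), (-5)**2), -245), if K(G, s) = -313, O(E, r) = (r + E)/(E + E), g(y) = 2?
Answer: -1/313 ≈ -0.0031949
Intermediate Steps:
O(E, r) = (E + r)/(2*E) (O(E, r) = (E + r)/((2*E)) = (E + r)*(1/(2*E)) = (E + r)/(2*E))
1/K(O(g(6), (-5)**2), -245) = 1/(-313) = -1/313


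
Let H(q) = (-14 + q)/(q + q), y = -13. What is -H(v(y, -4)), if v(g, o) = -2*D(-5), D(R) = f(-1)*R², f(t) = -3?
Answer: -34/75 ≈ -0.45333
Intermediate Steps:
D(R) = -3*R²
v(g, o) = 150 (v(g, o) = -(-6)*(-5)² = -(-6)*25 = -2*(-75) = 150)
H(q) = (-14 + q)/(2*q) (H(q) = (-14 + q)/((2*q)) = (-14 + q)*(1/(2*q)) = (-14 + q)/(2*q))
-H(v(y, -4)) = -(-14 + 150)/(2*150) = -136/(2*150) = -1*34/75 = -34/75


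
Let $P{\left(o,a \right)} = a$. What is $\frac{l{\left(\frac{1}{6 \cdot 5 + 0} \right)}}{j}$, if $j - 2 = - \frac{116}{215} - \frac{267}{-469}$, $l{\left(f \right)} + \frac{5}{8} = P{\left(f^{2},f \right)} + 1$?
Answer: $\frac{988183}{4912104} \approx 0.20117$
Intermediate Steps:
$l{\left(f \right)} = \frac{3}{8} + f$ ($l{\left(f \right)} = - \frac{5}{8} + \left(f + 1\right) = - \frac{5}{8} + \left(1 + f\right) = \frac{3}{8} + f$)
$j = \frac{204671}{100835}$ ($j = 2 - \left(- \frac{267}{469} + \frac{116}{215}\right) = 2 - - \frac{3001}{100835} = 2 + \left(- \frac{116}{215} + \frac{267}{469}\right) = 2 + \frac{3001}{100835} = \frac{204671}{100835} \approx 2.0298$)
$\frac{l{\left(\frac{1}{6 \cdot 5 + 0} \right)}}{j} = \frac{\frac{3}{8} + \frac{1}{6 \cdot 5 + 0}}{\frac{204671}{100835}} = \left(\frac{3}{8} + \frac{1}{30 + 0}\right) \frac{100835}{204671} = \left(\frac{3}{8} + \frac{1}{30}\right) \frac{100835}{204671} = \frac{49}{120} \cdot \frac{100835}{204671} = \frac{988183}{4912104}$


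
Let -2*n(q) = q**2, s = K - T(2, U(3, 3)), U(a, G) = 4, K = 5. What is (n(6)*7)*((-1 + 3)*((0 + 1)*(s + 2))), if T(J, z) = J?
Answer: -1260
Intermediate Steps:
s = 3 (s = 5 - 1*2 = 5 - 2 = 3)
n(q) = -q**2/2
(n(6)*7)*((-1 + 3)*((0 + 1)*(s + 2))) = (-1/2*6**2*7)*((-1 + 3)*((0 + 1)*(3 + 2))) = (-1/2*36*7)*(2*(1*5)) = (-18*7)*(2*5) = -126*10 = -1260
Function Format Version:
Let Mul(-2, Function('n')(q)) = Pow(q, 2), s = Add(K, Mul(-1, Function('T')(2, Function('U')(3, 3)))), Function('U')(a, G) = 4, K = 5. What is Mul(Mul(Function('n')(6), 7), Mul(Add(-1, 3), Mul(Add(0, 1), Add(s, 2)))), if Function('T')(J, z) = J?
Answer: -1260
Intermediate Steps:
s = 3 (s = Add(5, Mul(-1, 2)) = Add(5, -2) = 3)
Function('n')(q) = Mul(Rational(-1, 2), Pow(q, 2))
Mul(Mul(Function('n')(6), 7), Mul(Add(-1, 3), Mul(Add(0, 1), Add(s, 2)))) = Mul(Mul(Mul(Rational(-1, 2), Pow(6, 2)), 7), Mul(Add(-1, 3), Mul(Add(0, 1), Add(3, 2)))) = Mul(Mul(Mul(Rational(-1, 2), 36), 7), Mul(2, Mul(1, 5))) = Mul(Mul(-18, 7), Mul(2, 5)) = Mul(-126, 10) = -1260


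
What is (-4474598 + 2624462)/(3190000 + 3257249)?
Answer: -616712/2149083 ≈ -0.28697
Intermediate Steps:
(-4474598 + 2624462)/(3190000 + 3257249) = -1850136/6447249 = -1850136*1/6447249 = -616712/2149083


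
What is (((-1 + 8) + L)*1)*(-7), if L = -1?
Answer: -42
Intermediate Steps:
(((-1 + 8) + L)*1)*(-7) = (((-1 + 8) - 1)*1)*(-7) = ((7 - 1)*1)*(-7) = (6*1)*(-7) = 6*(-7) = -42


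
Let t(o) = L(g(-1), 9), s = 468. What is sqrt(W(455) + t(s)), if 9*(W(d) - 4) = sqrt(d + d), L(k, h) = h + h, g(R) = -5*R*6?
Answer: sqrt(198 + sqrt(910))/3 ≈ 5.0351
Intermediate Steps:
g(R) = -30*R
L(k, h) = 2*h
t(o) = 18 (t(o) = 2*9 = 18)
W(d) = 4 + sqrt(2)*sqrt(d)/9 (W(d) = 4 + sqrt(d + d)/9 = 4 + sqrt(2*d)/9 = 4 + (sqrt(2)*sqrt(d))/9 = 4 + sqrt(2)*sqrt(d)/9)
sqrt(W(455) + t(s)) = sqrt((4 + sqrt(2)*sqrt(455)/9) + 18) = sqrt((4 + sqrt(910)/9) + 18) = sqrt(22 + sqrt(910)/9)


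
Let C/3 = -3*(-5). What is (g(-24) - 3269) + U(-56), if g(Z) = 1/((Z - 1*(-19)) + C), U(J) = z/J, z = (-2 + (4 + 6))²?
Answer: -915633/280 ≈ -3270.1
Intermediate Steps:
z = 64 (z = (-2 + 10)² = 8² = 64)
C = 45 (C = 3*(-3*(-5)) = 3*15 = 45)
U(J) = 64/J
g(Z) = 1/(64 + Z) (g(Z) = 1/((Z - 1*(-19)) + 45) = 1/((Z + 19) + 45) = 1/((19 + Z) + 45) = 1/(64 + Z))
(g(-24) - 3269) + U(-56) = (1/(64 - 24) - 3269) + 64/(-56) = (1/40 - 3269) + 64*(-1/56) = (1/40 - 3269) - 8/7 = -130759/40 - 8/7 = -915633/280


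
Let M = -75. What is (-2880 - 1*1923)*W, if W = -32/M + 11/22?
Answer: -222539/50 ≈ -4450.8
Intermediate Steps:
W = 139/150 (W = -32/(-75) + 11/22 = -32*(-1/75) + 11*(1/22) = 32/75 + ½ = 139/150 ≈ 0.92667)
(-2880 - 1*1923)*W = (-2880 - 1*1923)*(139/150) = (-2880 - 1923)*(139/150) = -4803*139/150 = -222539/50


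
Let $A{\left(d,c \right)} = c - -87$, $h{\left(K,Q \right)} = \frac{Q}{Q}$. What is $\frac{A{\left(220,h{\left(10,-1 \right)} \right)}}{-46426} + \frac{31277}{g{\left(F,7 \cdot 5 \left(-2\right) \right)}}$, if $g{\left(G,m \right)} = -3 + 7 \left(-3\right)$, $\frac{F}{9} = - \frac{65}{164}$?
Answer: $- \frac{726034057}{557112} \approx -1303.2$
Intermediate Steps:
$F = - \frac{585}{164}$ ($F = 9 \left(- \frac{65}{164}\right) = - \frac{585}{164} \approx -3.5671$)
$h{\left(K,Q \right)} = 1$
$A{\left(d,c \right)} = 87 + c$ ($A{\left(d,c \right)} = c + 87 = 87 + c$)
$g{\left(G,m \right)} = -24$ ($g{\left(G,m \right)} = -3 - 21 = -24$)
$\frac{A{\left(220,h{\left(10,-1 \right)} \right)}}{-46426} + \frac{31277}{g{\left(F,7 \cdot 5 \left(-2\right) \right)}} = \frac{87 + 1}{-46426} + \frac{31277}{-24} = 88 \left(- \frac{1}{46426}\right) + 31277 \left(- \frac{1}{24}\right) = - \frac{44}{23213} - \frac{31277}{24} = - \frac{726034057}{557112}$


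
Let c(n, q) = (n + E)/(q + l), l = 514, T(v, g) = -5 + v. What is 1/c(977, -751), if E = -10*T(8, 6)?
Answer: -237/947 ≈ -0.25026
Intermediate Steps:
E = -30 (E = -10*(-5 + 8) = -10*3 = -30)
c(n, q) = (-30 + n)/(514 + q) (c(n, q) = (n - 30)/(q + 514) = (-30 + n)/(514 + q))
1/c(977, -751) = 1/((-30 + 977)/(514 - 751)) = 1/(947/(-237)) = 1/(-1/237*947) = 1/(-947/237) = -237/947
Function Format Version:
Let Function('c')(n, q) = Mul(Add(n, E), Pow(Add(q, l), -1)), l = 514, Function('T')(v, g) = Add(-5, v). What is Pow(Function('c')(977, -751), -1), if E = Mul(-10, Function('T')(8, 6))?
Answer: Rational(-237, 947) ≈ -0.25026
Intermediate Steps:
E = -30 (E = Mul(-10, Add(-5, 8)) = Mul(-10, 3) = -30)
Function('c')(n, q) = Mul(Pow(Add(514, q), -1), Add(-30, n)) (Function('c')(n, q) = Mul(Add(n, -30), Pow(Add(q, 514), -1)) = Mul(Add(-30, n), Pow(Add(514, q), -1)) = Mul(Pow(Add(514, q), -1), Add(-30, n)))
Pow(Function('c')(977, -751), -1) = Pow(Mul(Pow(Add(514, -751), -1), Add(-30, 977)), -1) = Pow(Mul(Pow(-237, -1), 947), -1) = Pow(Mul(Rational(-1, 237), 947), -1) = Pow(Rational(-947, 237), -1) = Rational(-237, 947)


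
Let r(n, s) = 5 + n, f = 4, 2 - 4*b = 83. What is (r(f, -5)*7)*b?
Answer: -5103/4 ≈ -1275.8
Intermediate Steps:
b = -81/4 (b = ½ - ¼*83 = ½ - 83/4 = -81/4 ≈ -20.250)
(r(f, -5)*7)*b = ((5 + 4)*7)*(-81/4) = (9*7)*(-81/4) = 63*(-81/4) = -5103/4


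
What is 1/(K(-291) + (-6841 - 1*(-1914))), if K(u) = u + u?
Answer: -1/5509 ≈ -0.00018152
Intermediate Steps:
K(u) = 2*u
1/(K(-291) + (-6841 - 1*(-1914))) = 1/(2*(-291) + (-6841 - 1*(-1914))) = 1/(-582 + (-6841 + 1914)) = 1/(-582 - 4927) = 1/(-5509) = -1/5509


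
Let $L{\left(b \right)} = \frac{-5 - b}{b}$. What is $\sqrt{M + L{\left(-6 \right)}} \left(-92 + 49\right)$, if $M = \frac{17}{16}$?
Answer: $- \frac{43 \sqrt{129}}{12} \approx -40.699$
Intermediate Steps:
$M = \frac{17}{16}$ ($M = 17 \cdot \frac{1}{16} = \frac{17}{16} \approx 1.0625$)
$L{\left(b \right)} = \frac{-5 - b}{b}$
$\sqrt{M + L{\left(-6 \right)}} \left(-92 + 49\right) = \sqrt{\frac{17}{16} + \frac{-5 - -6}{-6}} \left(-92 + 49\right) = \sqrt{\frac{17}{16} - \frac{-5 + 6}{6}} \left(-43\right) = \sqrt{\frac{17}{16} - \frac{1}{6}} \left(-43\right) = \sqrt{\frac{43}{48}} \left(-43\right) = \frac{\sqrt{129}}{12} \left(-43\right) = - \frac{43 \sqrt{129}}{12}$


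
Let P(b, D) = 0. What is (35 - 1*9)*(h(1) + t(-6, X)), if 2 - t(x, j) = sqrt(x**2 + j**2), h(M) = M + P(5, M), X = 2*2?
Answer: 78 - 52*sqrt(13) ≈ -109.49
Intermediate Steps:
X = 4
h(M) = M (h(M) = M + 0 = M)
t(x, j) = 2 - sqrt(j**2 + x**2) (t(x, j) = 2 - sqrt(x**2 + j**2) = 2 - sqrt(j**2 + x**2))
(35 - 1*9)*(h(1) + t(-6, X)) = (35 - 1*9)*(1 + (2 - sqrt(4**2 + (-6)**2))) = (35 - 9)*(1 + (2 - sqrt(16 + 36))) = 26*(1 + (2 - sqrt(52))) = 26*(1 + (2 - 2*sqrt(13))) = 26*(3 - 2*sqrt(13)) = 78 - 52*sqrt(13)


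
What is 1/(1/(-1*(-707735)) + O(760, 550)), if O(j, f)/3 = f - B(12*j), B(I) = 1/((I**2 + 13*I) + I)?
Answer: 786077301184/1297027548035985 ≈ 0.00060606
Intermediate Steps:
B(I) = 1/(I**2 + 14*I)
O(j, f) = 3*f - 1/(4*j*(14 + 12*j)) (O(j, f) = 3*(f - 1/((12*j)*(14 + 12*j))) = 3*(f - 1/(12*j)/(14 + 12*j)) = 3*(f - 1/(12*j*(14 + 12*j))) = 3*f - 1/(4*j*(14 + 12*j)))
1/(1/(-1*(-707735)) + O(760, 550)) = 1/(1/(-1*(-707735)) + (1/8)*(-1 + 24*550*760*(7 + 6*760))/(760*(7 + 6*760))) = 1/(1/707735 + (1/8)*(1/760)*(-1 + 24*550*760*(7 + 4560))/(7 + 4560)) = 1/(1/707735 + (1/8)*(1/760)*(-1 + 24*550*760*4567)/4567) = 1/(1/707735 + (1/8)*(1/760)*(1/4567)*(-1 + 45816144000)) = 1/(1/707735 + (1/8)*(1/760)*(1/4567)*45816143999) = 1/(1/707735 + 45816143999/27767360) = 1/(1297027548035985/786077301184) = 786077301184/1297027548035985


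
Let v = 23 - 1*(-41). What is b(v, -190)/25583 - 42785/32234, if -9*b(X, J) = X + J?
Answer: -1094117379/824642422 ≈ -1.3268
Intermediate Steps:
v = 64 (v = 23 + 41 = 64)
b(X, J) = -J/9 - X/9 (b(X, J) = -(X + J)/9 = -(J + X)/9 = -J/9 - X/9)
b(v, -190)/25583 - 42785/32234 = (-⅑*(-190) - ⅑*64)/25583 - 42785/32234 = (190/9 - 64/9)*(1/25583) - 42785*1/32234 = 14*(1/25583) - 42785/32234 = 14/25583 - 42785/32234 = -1094117379/824642422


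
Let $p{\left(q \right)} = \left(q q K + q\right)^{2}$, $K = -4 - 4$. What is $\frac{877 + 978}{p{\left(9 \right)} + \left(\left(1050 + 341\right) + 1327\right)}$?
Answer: $\frac{1855}{411039} \approx 0.004513$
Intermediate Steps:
$K = -8$ ($K = -4 - 4 = -8$)
$p{\left(q \right)} = \left(q - 8 q^{2}\right)^{2}$ ($p{\left(q \right)} = \left(q q \left(-8\right) + q\right)^{2} = \left(q^{2} \left(-8\right) + q\right)^{2} = \left(- 8 q^{2} + q\right)^{2} = \left(q - 8 q^{2}\right)^{2}$)
$\frac{877 + 978}{p{\left(9 \right)} + \left(\left(1050 + 341\right) + 1327\right)} = \frac{877 + 978}{9^{2} \left(-1 + 8 \cdot 9\right)^{2} + \left(\left(1050 + 341\right) + 1327\right)} = \frac{1855}{81 \left(-1 + 72\right)^{2} + \left(1391 + 1327\right)} = \frac{1855}{81 \cdot 71^{2} + 2718} = \frac{1855}{81 \cdot 5041 + 2718} = \frac{1855}{408321 + 2718} = \frac{1855}{411039}$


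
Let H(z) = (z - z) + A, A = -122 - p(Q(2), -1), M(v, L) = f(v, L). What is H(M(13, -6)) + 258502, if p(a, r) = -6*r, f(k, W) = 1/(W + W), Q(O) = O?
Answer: 258374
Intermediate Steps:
f(k, W) = 1/(2*W)
M(v, L) = 1/(2*L)
A = -128 (A = -122 - (-6)*(-1) = -122 - 1*6 = -122 - 6 = -128)
H(z) = -128 (H(z) = (z - z) - 128 = 0 - 128 = -128)
H(M(13, -6)) + 258502 = -128 + 258502 = 258374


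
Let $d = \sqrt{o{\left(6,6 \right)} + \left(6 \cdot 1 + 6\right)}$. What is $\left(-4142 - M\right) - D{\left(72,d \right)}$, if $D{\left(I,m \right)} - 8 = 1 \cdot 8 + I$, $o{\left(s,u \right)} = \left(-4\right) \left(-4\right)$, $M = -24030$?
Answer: $19800$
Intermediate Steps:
$o{\left(s,u \right)} = 16$
$d = 2 \sqrt{7}$ ($d = \sqrt{16 + \left(6 \cdot 1 + 6\right)} = \sqrt{16 + \left(6 + 6\right)} = \sqrt{16 + 12} = \sqrt{28} = 2 \sqrt{7} \approx 5.2915$)
$D{\left(I,m \right)} = 16 + I$ ($D{\left(I,m \right)} = 8 + \left(1 \cdot 8 + I\right) = 8 + \left(8 + I\right) = 16 + I$)
$\left(-4142 - M\right) - D{\left(72,d \right)} = \left(-4142 - -24030\right) - \left(16 + 72\right) = \left(-4142 + 24030\right) - 88 = 19888 - 88 = 19800$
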